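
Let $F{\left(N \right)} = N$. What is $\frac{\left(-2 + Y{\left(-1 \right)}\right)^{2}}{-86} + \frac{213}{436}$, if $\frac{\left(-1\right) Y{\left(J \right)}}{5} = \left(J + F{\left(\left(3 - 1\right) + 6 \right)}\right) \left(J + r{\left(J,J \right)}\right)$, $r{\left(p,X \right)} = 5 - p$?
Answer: $- \frac{6820563}{18748} \approx -363.8$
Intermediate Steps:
$Y{\left(J \right)} = -200 - 25 J$ ($Y{\left(J \right)} = - 5 \left(J + \left(\left(3 - 1\right) + 6\right)\right) \left(J - \left(-5 + J\right)\right) = - 5 \left(J + \left(2 + 6\right)\right) 5 = - 5 \left(J + 8\right) 5 = - 5 \left(8 + J\right) 5 = - 5 \left(40 + 5 J\right) = -200 - 25 J$)
$\frac{\left(-2 + Y{\left(-1 \right)}\right)^{2}}{-86} + \frac{213}{436} = \frac{\left(-2 - 175\right)^{2}}{-86} + \frac{213}{436} = \left(-2 + \left(-200 + 25\right)\right)^{2} \left(- \frac{1}{86}\right) + 213 \cdot \frac{1}{436} = \left(-2 - 175\right)^{2} \left(- \frac{1}{86}\right) + \frac{213}{436} = \left(-177\right)^{2} \left(- \frac{1}{86}\right) + \frac{213}{436} = 31329 \left(- \frac{1}{86}\right) + \frac{213}{436} = - \frac{31329}{86} + \frac{213}{436} = - \frac{6820563}{18748}$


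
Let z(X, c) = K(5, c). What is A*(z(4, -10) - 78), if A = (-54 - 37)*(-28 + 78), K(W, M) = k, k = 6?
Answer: 327600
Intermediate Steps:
K(W, M) = 6
z(X, c) = 6
A = -4550 (A = -91*50 = -4550)
A*(z(4, -10) - 78) = -4550*(6 - 78) = -4550*(-72) = 327600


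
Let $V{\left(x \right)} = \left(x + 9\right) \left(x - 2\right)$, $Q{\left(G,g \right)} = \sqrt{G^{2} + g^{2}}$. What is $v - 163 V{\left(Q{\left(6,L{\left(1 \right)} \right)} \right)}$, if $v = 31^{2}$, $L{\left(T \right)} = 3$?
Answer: $-3440 - 3423 \sqrt{5} \approx -11094.0$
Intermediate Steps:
$V{\left(x \right)} = \left(-2 + x\right) \left(9 + x\right)$ ($V{\left(x \right)} = \left(9 + x\right) \left(-2 + x\right) = \left(-2 + x\right) \left(9 + x\right)$)
$v = 961$
$v - 163 V{\left(Q{\left(6,L{\left(1 \right)} \right)} \right)} = 961 - 163 \left(-18 + \left(\sqrt{6^{2} + 3^{2}}\right)^{2} + 7 \sqrt{6^{2} + 3^{2}}\right) = 961 - 163 \left(-18 + \left(\sqrt{36 + 9}\right)^{2} + 7 \sqrt{36 + 9}\right) = 961 - 163 \left(-18 + \left(\sqrt{45}\right)^{2} + 7 \sqrt{45}\right) = 961 - 163 \left(-18 + \left(3 \sqrt{5}\right)^{2} + 7 \cdot 3 \sqrt{5}\right) = 961 - 163 \left(-18 + 45 + 21 \sqrt{5}\right) = 961 - 163 \left(27 + 21 \sqrt{5}\right) = 961 - \left(4401 + 3423 \sqrt{5}\right) = -3440 - 3423 \sqrt{5}$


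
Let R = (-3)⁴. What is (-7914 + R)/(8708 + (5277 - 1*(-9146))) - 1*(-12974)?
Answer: 300093761/23131 ≈ 12974.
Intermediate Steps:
R = 81
(-7914 + R)/(8708 + (5277 - 1*(-9146))) - 1*(-12974) = (-7914 + 81)/(8708 + (5277 - 1*(-9146))) - 1*(-12974) = -7833/(8708 + (5277 + 9146)) + 12974 = -7833/(8708 + 14423) + 12974 = -7833/23131 + 12974 = 300093761/23131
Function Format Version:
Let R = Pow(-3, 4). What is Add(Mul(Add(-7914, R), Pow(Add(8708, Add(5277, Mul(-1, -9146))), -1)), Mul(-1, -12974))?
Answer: Rational(300093761, 23131) ≈ 12974.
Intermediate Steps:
R = 81
Add(Mul(Add(-7914, R), Pow(Add(8708, Add(5277, Mul(-1, -9146))), -1)), Mul(-1, -12974)) = Add(Mul(Add(-7914, 81), Pow(Add(8708, Add(5277, Mul(-1, -9146))), -1)), Mul(-1, -12974)) = Add(Mul(-7833, Pow(Add(8708, Add(5277, 9146)), -1)), 12974) = Add(Mul(-7833, Pow(Add(8708, 14423), -1)), 12974) = Add(Mul(-7833, Pow(23131, -1)), 12974) = Add(Mul(-7833, Rational(1, 23131)), 12974) = Add(Rational(-7833, 23131), 12974) = Rational(300093761, 23131)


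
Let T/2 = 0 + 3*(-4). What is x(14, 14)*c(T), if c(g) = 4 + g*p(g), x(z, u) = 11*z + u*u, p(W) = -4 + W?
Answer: 236600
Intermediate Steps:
x(z, u) = u² + 11*z (x(z, u) = 11*z + u² = u² + 11*z)
T = -24 (T = 2*(0 + 3*(-4)) = 2*(0 - 12) = 2*(-12) = -24)
c(g) = 4 + g*(-4 + g)
x(14, 14)*c(T) = (14² + 11*14)*(4 - 24*(-4 - 24)) = (196 + 154)*(4 - 24*(-28)) = 350*(4 + 672) = 350*676 = 236600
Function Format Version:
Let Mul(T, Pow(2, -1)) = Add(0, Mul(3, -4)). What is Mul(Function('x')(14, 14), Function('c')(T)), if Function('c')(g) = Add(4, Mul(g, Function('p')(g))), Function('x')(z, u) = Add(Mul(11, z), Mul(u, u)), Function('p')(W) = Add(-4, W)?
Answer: 236600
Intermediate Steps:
Function('x')(z, u) = Add(Pow(u, 2), Mul(11, z)) (Function('x')(z, u) = Add(Mul(11, z), Pow(u, 2)) = Add(Pow(u, 2), Mul(11, z)))
T = -24 (T = Mul(2, Add(0, Mul(3, -4))) = Mul(2, Add(0, -12)) = Mul(2, -12) = -24)
Function('c')(g) = Add(4, Mul(g, Add(-4, g)))
Mul(Function('x')(14, 14), Function('c')(T)) = Mul(Add(Pow(14, 2), Mul(11, 14)), Add(4, Mul(-24, Add(-4, -24)))) = Mul(Add(196, 154), Add(4, Mul(-24, -28))) = Mul(350, Add(4, 672)) = Mul(350, 676) = 236600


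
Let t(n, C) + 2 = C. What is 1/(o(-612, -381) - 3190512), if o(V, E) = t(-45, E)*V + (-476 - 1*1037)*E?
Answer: -1/2379663 ≈ -4.2023e-7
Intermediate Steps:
t(n, C) = -2 + C
o(V, E) = -1513*E + V*(-2 + E) (o(V, E) = (-2 + E)*V + (-476 - 1*1037)*E = V*(-2 + E) + (-476 - 1037)*E = V*(-2 + E) - 1513*E = -1513*E + V*(-2 + E))
1/(o(-612, -381) - 3190512) = 1/((-1513*(-381) - 612*(-2 - 381)) - 3190512) = 1/((576453 - 612*(-383)) - 3190512) = 1/((576453 + 234396) - 3190512) = 1/(810849 - 3190512) = 1/(-2379663) = -1/2379663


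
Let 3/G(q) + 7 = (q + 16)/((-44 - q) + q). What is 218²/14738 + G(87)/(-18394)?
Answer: 29940020736/9284858941 ≈ 3.2246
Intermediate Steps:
G(q) = 3/(-81/11 - q/44) (G(q) = 3/(-7 + (q + 16)/((-44 - q) + q)) = 3/(-7 + (16 + q)/(-44)) = 3/(-7 + (16 + q)*(-1/44)) = 3/(-7 + (-4/11 - q/44)) = 3/(-81/11 - q/44))
218²/14738 + G(87)/(-18394) = 218²/14738 - 132/(324 + 87)/(-18394) = 47524*(1/14738) - 132/411*(-1/18394) = 23762/7369 - 132*1/411*(-1/18394) = 23762/7369 - 44/137*(-1/18394) = 23762/7369 + 22/1259989 = 29940020736/9284858941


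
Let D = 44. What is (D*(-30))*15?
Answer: -19800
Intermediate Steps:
(D*(-30))*15 = (44*(-30))*15 = -1320*15 = -19800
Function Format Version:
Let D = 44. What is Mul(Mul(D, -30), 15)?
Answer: -19800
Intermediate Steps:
Mul(Mul(D, -30), 15) = Mul(Mul(44, -30), 15) = Mul(-1320, 15) = -19800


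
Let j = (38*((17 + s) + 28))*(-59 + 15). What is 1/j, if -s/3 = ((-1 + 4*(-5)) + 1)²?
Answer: 1/1931160 ≈ 5.1782e-7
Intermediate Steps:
s = -1200 (s = -3*((-1 + 4*(-5)) + 1)² = -3*((-1 - 20) + 1)² = -3*(-21 + 1)² = -3*(-20)² = -3*400 = -1200)
j = 1931160 (j = (38*((17 - 1200) + 28))*(-59 + 15) = (38*(-1183 + 28))*(-44) = (38*(-1155))*(-44) = -43890*(-44) = 1931160)
1/j = 1/1931160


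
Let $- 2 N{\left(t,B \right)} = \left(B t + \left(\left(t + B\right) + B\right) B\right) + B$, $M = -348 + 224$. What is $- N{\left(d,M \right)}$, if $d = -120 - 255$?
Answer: $61814$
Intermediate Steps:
$M = -124$
$d = -375$
$N{\left(t,B \right)} = - \frac{B}{2} - \frac{B t}{2} - \frac{B \left(t + 2 B\right)}{2}$ ($N{\left(t,B \right)} = - \frac{\left(B t + \left(\left(t + B\right) + B\right) B\right) + B}{2} = - \frac{\left(B t + \left(\left(B + t\right) + B\right) B\right) + B}{2} = - \frac{\left(B t + \left(t + 2 B\right) B\right) + B}{2} = - \frac{\left(B t + B \left(t + 2 B\right)\right) + B}{2} = - \frac{B + B t + B \left(t + 2 B\right)}{2} = - \frac{B}{2} - \frac{B t}{2} - \frac{B \left(t + 2 B\right)}{2}$)
$- N{\left(d,M \right)} = - \left(-1\right) \left(-124\right) \left(\frac{1}{2} - 124 - 375\right) = - \frac{\left(-1\right) \left(-124\right) \left(-997\right)}{2} = \left(-1\right) \left(-61814\right) = 61814$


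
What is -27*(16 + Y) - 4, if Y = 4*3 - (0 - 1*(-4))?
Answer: -652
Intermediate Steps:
Y = 8 (Y = 12 - (0 + 4) = 12 - 1*4 = 12 - 4 = 8)
-27*(16 + Y) - 4 = -27*(16 + 8) - 4 = -27*24 - 4 = -648 - 4 = -652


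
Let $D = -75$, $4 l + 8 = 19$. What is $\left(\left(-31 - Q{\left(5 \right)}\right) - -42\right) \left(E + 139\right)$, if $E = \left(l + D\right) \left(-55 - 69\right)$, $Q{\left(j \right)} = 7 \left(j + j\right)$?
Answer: $-536782$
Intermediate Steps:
$l = \frac{11}{4}$ ($l = -2 + \frac{1}{4} \cdot 19 = -2 + \frac{19}{4} = \frac{11}{4} \approx 2.75$)
$Q{\left(j \right)} = 14 j$ ($Q{\left(j \right)} = 7 \cdot 2 j = 14 j$)
$E = 8959$ ($E = \left(\frac{11}{4} - 75\right) \left(-55 - 69\right) = \left(- \frac{289}{4}\right) \left(-124\right) = 8959$)
$\left(\left(-31 - Q{\left(5 \right)}\right) - -42\right) \left(E + 139\right) = \left(\left(-31 - 14 \cdot 5\right) - -42\right) \left(8959 + 139\right) = \left(\left(-31 - 70\right) + 42\right) 9098 = \left(-101 + 42\right) 9098 = \left(-59\right) 9098 = -536782$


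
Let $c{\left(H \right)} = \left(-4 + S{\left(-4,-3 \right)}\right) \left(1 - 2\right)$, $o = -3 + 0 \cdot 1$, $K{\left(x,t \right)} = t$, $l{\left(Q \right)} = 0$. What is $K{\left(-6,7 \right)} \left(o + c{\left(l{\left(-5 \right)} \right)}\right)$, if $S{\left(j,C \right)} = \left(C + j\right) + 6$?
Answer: $14$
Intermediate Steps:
$S{\left(j,C \right)} = 6 + C + j$
$o = -3$ ($o = -3 + 0 = -3$)
$c{\left(H \right)} = 5$ ($c{\left(H \right)} = \left(-4 - 1\right) \left(1 - 2\right) = \left(-4 - 1\right) \left(-1\right) = \left(-5\right) \left(-1\right) = 5$)
$K{\left(-6,7 \right)} \left(o + c{\left(l{\left(-5 \right)} \right)}\right) = 7 \left(-3 + 5\right) = 7 \cdot 2 = 14$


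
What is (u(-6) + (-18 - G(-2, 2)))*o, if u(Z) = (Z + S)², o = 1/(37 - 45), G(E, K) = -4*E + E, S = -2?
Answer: -5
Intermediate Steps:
G(E, K) = -3*E
o = -⅛ (o = 1/(-8) = -⅛ ≈ -0.12500)
u(Z) = (-2 + Z)² (u(Z) = (Z - 2)² = (-2 + Z)²)
(u(-6) + (-18 - G(-2, 2)))*o = ((-2 - 6)² + (-18 - (-3)*(-2)))*(-⅛) = ((-8)² + (-18 - 1*6))*(-⅛) = (64 + (-18 - 6))*(-⅛) = (64 - 24)*(-⅛) = 40*(-⅛) = -5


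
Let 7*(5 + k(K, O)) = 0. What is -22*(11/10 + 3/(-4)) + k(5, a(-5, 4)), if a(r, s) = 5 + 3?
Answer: -127/10 ≈ -12.700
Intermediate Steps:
a(r, s) = 8
k(K, O) = -5 (k(K, O) = -5 + (⅐)*0 = -5 + 0 = -5)
-22*(11/10 + 3/(-4)) + k(5, a(-5, 4)) = -22*(11/10 + 3/(-4)) - 5 = -22*(11*(⅒) + 3*(-¼)) - 5 = -22*(11/10 - ¾) - 5 = -22*7/20 - 5 = -77/10 - 5 = -127/10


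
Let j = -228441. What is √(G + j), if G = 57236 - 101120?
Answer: 5*I*√10893 ≈ 521.85*I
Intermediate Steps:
G = -43884
√(G + j) = √(-43884 - 228441) = √(-272325) = 5*I*√10893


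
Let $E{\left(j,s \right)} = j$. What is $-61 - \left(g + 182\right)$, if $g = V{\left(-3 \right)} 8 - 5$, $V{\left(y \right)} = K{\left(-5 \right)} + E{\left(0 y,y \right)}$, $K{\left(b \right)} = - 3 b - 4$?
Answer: $-326$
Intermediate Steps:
$K{\left(b \right)} = -4 - 3 b$
$V{\left(y \right)} = 11$ ($V{\left(y \right)} = \left(-4 - -15\right) + 0 y = \left(-4 + 15\right) + 0 = 11 + 0 = 11$)
$g = 83$ ($g = 11 \cdot 8 - 5 = 88 - 5 = 83$)
$-61 - \left(g + 182\right) = -61 - \left(83 + 182\right) = -61 - 265 = -326$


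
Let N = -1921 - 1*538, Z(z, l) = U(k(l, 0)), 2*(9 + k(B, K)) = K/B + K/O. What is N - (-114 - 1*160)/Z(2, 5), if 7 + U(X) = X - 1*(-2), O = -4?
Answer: -17350/7 ≈ -2478.6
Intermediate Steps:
k(B, K) = -9 - K/8 + K/(2*B) (k(B, K) = -9 + (K/B + K/(-4))/2 = -9 + (K/B + K*(-¼))/2 = -9 + (K/B - K/4)/2 = -9 + (-K/4 + K/B)/2 = -9 + (-K/8 + K/(2*B)) = -9 - K/8 + K/(2*B))
U(X) = -5 + X (U(X) = -7 + (X - 1*(-2)) = -7 + (X + 2) = -7 + (2 + X) = -5 + X)
Z(z, l) = -14 (Z(z, l) = -5 + (-9 - ⅛*0 + (½)*0/l) = -5 + (-9 + 0 + 0) = -5 - 9 = -14)
N = -2459 (N = -1921 - 538 = -2459)
N - (-114 - 1*160)/Z(2, 5) = -2459 - (-114 - 1*160)/(-14) = -2459 - (-1)*(-114 - 160)/14 = -2459 - (-1)*(-274)/14 = -2459 - 1*137/7 = -2459 - 137/7 = -17350/7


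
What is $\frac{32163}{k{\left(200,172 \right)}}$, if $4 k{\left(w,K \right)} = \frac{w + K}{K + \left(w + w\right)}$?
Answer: $\frac{6132412}{31} \approx 1.9782 \cdot 10^{5}$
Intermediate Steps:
$k{\left(w,K \right)} = \frac{K + w}{4 \left(K + 2 w\right)}$ ($k{\left(w,K \right)} = \frac{\left(w + K\right) \frac{1}{K + \left(w + w\right)}}{4} = \frac{\left(K + w\right) \frac{1}{K + 2 w}}{4} = \frac{\frac{1}{K + 2 w} \left(K + w\right)}{4} = \frac{K + w}{4 \left(K + 2 w\right)}$)
$\frac{32163}{k{\left(200,172 \right)}} = \frac{32163}{\frac{1}{4} \frac{1}{172 + 2 \cdot 200} \left(172 + 200\right)} = \frac{32163}{\frac{1}{4} \frac{1}{172 + 400} \cdot 372} = \frac{32163}{\frac{1}{4} \cdot \frac{1}{572} \cdot 372} = \frac{32163}{\frac{93}{572}} = 32163 \cdot \frac{572}{93} = \frac{6132412}{31}$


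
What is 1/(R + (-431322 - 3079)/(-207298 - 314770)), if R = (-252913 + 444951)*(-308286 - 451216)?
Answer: -522068/76145311949902767 ≈ -6.8562e-12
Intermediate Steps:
R = -145853245076 (R = 192038*(-759502) = -145853245076)
1/(R + (-431322 - 3079)/(-207298 - 314770)) = 1/(-145853245076 + (-431322 - 3079)/(-207298 - 314770)) = 1/(-145853245076 - 434401/(-522068)) = 1/(-145853245076 - 434401*(-1/522068)) = 1/(-145853245076 + 434401/522068) = 1/(-76145311949902767/522068) = -522068/76145311949902767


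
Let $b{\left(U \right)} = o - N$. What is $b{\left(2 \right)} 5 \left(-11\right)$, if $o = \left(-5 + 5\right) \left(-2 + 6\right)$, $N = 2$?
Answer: $110$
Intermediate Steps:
$o = 0$ ($o = 0 \cdot 4 = 0$)
$b{\left(U \right)} = -2$ ($b{\left(U \right)} = 0 - 2 = -2$)
$b{\left(2 \right)} 5 \left(-11\right) = \left(-2\right) 5 \left(-11\right) = \left(-10\right) \left(-11\right) = 110$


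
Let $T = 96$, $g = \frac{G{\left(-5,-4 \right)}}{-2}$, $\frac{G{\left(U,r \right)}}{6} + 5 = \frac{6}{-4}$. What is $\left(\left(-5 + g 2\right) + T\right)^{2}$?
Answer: $16900$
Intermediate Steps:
$G{\left(U,r \right)} = -39$ ($G{\left(U,r \right)} = -30 + 6 \frac{6}{-4} = -30 + 6 \cdot 6 \left(- \frac{1}{4}\right) = -30 + 6 \left(- \frac{3}{2}\right) = -30 - 9 = -39$)
$g = \frac{39}{2}$ ($g = - \frac{39}{-2} = \left(-39\right) \left(- \frac{1}{2}\right) = \frac{39}{2} \approx 19.5$)
$\left(\left(-5 + g 2\right) + T\right)^{2} = \left(\left(-5 + \frac{39}{2} \cdot 2\right) + 96\right)^{2} = \left(\left(-5 + 39\right) + 96\right)^{2} = \left(34 + 96\right)^{2} = 130^{2} = 16900$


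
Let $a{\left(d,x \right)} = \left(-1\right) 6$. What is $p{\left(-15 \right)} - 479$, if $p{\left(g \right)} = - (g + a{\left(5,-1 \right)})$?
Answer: $-458$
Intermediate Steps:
$a{\left(d,x \right)} = -6$
$p{\left(g \right)} = 6 - g$ ($p{\left(g \right)} = - (g - 6) = - (-6 + g) = 6 - g$)
$p{\left(-15 \right)} - 479 = \left(6 - -15\right) - 479 = \left(6 + 15\right) - 479 = 21 - 479 = -458$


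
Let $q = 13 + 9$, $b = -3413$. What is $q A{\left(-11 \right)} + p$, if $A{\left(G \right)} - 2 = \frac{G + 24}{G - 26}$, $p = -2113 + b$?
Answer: $- \frac{203120}{37} \approx -5489.7$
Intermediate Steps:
$q = 22$
$p = -5526$ ($p = -2113 - 3413 = -5526$)
$A{\left(G \right)} = 2 + \frac{24 + G}{-26 + G}$ ($A{\left(G \right)} = 2 + \frac{G + 24}{G - 26} = 2 + \frac{24 + G}{-26 + G}$)
$q A{\left(-11 \right)} + p = 22 \frac{-28 + 3 \left(-11\right)}{-26 - 11} - 5526 = 22 \frac{-28 - 33}{-37} - 5526 = 22 \left(\left(- \frac{1}{37}\right) \left(-61\right)\right) - 5526 = 22 \cdot \frac{61}{37} - 5526 = \frac{1342}{37} - 5526 = - \frac{203120}{37}$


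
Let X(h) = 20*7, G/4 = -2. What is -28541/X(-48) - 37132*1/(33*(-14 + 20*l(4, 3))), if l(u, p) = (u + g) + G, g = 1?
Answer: -32249321/170940 ≈ -188.66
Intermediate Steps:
G = -8 (G = 4*(-2) = -8)
l(u, p) = -7 + u (l(u, p) = (u + 1) - 8 = (1 + u) - 8 = -7 + u)
X(h) = 140
-28541/X(-48) - 37132*1/(33*(-14 + 20*l(4, 3))) = -28541/140 - 37132*1/(33*(-14 + 20*(-7 + 4))) = -28541*1/140 - 37132*1/(33*(-14 + 20*(-3))) = -28541/140 - 37132*1/(33*(-14 - 60)) = -28541/140 - 37132/((-74*33)) = -28541/140 - 37132/(-2442) = -28541/140 - 37132*(-1/2442) = -28541/140 + 18566/1221 = -32249321/170940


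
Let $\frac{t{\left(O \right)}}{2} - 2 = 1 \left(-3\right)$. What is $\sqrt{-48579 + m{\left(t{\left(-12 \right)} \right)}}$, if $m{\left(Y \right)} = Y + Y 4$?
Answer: $i \sqrt{48589} \approx 220.43 i$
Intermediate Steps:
$t{\left(O \right)} = -2$ ($t{\left(O \right)} = 4 + 2 \cdot 1 \left(-3\right) = 4 + 2 \left(-3\right) = 4 - 6 = -2$)
$m{\left(Y \right)} = 5 Y$ ($m{\left(Y \right)} = Y + 4 Y = 5 Y$)
$\sqrt{-48579 + m{\left(t{\left(-12 \right)} \right)}} = \sqrt{-48579 + 5 \left(-2\right)} = \sqrt{-48579 - 10} = \sqrt{-48589} = i \sqrt{48589}$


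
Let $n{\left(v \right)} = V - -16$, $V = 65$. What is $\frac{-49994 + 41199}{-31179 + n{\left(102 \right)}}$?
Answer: $\frac{8795}{31098} \approx 0.28282$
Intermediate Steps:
$n{\left(v \right)} = 81$ ($n{\left(v \right)} = 65 - -16 = 65 + 16 = 81$)
$\frac{-49994 + 41199}{-31179 + n{\left(102 \right)}} = \frac{-49994 + 41199}{-31179 + 81} = - \frac{8795}{-31098} = \left(-8795\right) \left(- \frac{1}{31098}\right) = \frac{8795}{31098}$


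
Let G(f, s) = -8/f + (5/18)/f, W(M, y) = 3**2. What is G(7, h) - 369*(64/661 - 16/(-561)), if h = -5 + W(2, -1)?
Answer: -737528413/15574482 ≈ -47.355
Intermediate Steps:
W(M, y) = 9
h = 4 (h = -5 + 9 = 4)
G(f, s) = -139/(18*f) (G(f, s) = -8/f + (5*(1/18))/f = -8/f + 5/(18*f) = -139/(18*f))
G(7, h) - 369*(64/661 - 16/(-561)) = -139/18/7 - 369*(64/661 - 16/(-561)) = -139/18*1/7 - 369*(64*(1/661) - 16*(-1/561)) = -139/126 - 369*(64/661 + 16/561) = -139/126 - 369*46480/370821 = -139/126 - 5717040/123607 = -737528413/15574482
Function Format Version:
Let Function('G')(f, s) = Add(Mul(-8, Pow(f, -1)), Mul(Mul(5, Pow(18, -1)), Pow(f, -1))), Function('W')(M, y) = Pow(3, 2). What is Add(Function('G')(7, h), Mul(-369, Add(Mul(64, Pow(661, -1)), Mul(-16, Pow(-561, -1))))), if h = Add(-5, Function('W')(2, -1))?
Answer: Rational(-737528413, 15574482) ≈ -47.355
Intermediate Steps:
Function('W')(M, y) = 9
h = 4 (h = Add(-5, 9) = 4)
Function('G')(f, s) = Mul(Rational(-139, 18), Pow(f, -1)) (Function('G')(f, s) = Add(Mul(-8, Pow(f, -1)), Mul(Mul(5, Rational(1, 18)), Pow(f, -1))) = Add(Mul(-8, Pow(f, -1)), Mul(Rational(5, 18), Pow(f, -1))) = Mul(Rational(-139, 18), Pow(f, -1)))
Add(Function('G')(7, h), Mul(-369, Add(Mul(64, Pow(661, -1)), Mul(-16, Pow(-561, -1))))) = Add(Mul(Rational(-139, 18), Pow(7, -1)), Mul(-369, Add(Mul(64, Pow(661, -1)), Mul(-16, Pow(-561, -1))))) = Add(Mul(Rational(-139, 18), Rational(1, 7)), Mul(-369, Add(Mul(64, Rational(1, 661)), Mul(-16, Rational(-1, 561))))) = Add(Rational(-139, 126), Mul(-369, Add(Rational(64, 661), Rational(16, 561)))) = Add(Rational(-139, 126), Mul(-369, Rational(46480, 370821))) = Add(Rational(-139, 126), Rational(-5717040, 123607)) = Rational(-737528413, 15574482)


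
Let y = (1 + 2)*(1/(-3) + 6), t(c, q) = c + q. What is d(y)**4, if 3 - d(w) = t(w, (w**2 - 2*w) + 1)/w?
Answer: 2428912656/83521 ≈ 29081.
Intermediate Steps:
y = 17 (y = 3*(-1/3 + 6) = 3*(17/3) = 17)
d(w) = 3 - (1 + w**2 - w)/w (d(w) = 3 - (w + ((w**2 - 2*w) + 1))/w = 3 - (w + (1 + w**2 - 2*w))/w = 3 - (1 + w**2 - w)/w)
d(y)**4 = (4 - 1*17 - 1/17)**4 = (4 - 17 - 1*1/17)**4 = (4 - 17 - 1/17)**4 = (-222/17)**4 = 2428912656/83521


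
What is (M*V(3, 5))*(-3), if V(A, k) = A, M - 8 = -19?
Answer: 99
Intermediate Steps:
M = -11 (M = 8 - 19 = -11)
(M*V(3, 5))*(-3) = -11*3*(-3) = -33*(-3) = 99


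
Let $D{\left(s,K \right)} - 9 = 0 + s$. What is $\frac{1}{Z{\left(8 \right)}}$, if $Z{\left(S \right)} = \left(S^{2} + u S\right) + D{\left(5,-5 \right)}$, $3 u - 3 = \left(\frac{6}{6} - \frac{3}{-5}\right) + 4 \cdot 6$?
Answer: $\frac{15}{2314} \approx 0.0064823$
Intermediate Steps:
$D{\left(s,K \right)} = 9 + s$ ($D{\left(s,K \right)} = 9 + \left(0 + s\right) = 9 + s$)
$u = \frac{143}{15}$ ($u = 1 + \frac{\left(\frac{6}{6} - \frac{3}{-5}\right) + 4 \cdot 6}{3} = 1 + \frac{\left(6 \cdot \frac{1}{6} - - \frac{3}{5}\right) + 24}{3} = 1 + \frac{\left(1 + \frac{3}{5}\right) + 24}{3} = 1 + \frac{\frac{8}{5} + 24}{3} = 1 + \frac{1}{3} \cdot \frac{128}{5} = 1 + \frac{128}{15} = \frac{143}{15} \approx 9.5333$)
$Z{\left(S \right)} = 14 + S^{2} + \frac{143 S}{15}$ ($Z{\left(S \right)} = \left(S^{2} + \frac{143 S}{15}\right) + \left(9 + 5\right) = \left(S^{2} + \frac{143 S}{15}\right) + 14 = 14 + S^{2} + \frac{143 S}{15}$)
$\frac{1}{Z{\left(8 \right)}} = \frac{1}{14 + 8^{2} + \frac{143}{15} \cdot 8} = \frac{1}{14 + 64 + \frac{1144}{15}} = \frac{1}{\frac{2314}{15}} = \frac{15}{2314}$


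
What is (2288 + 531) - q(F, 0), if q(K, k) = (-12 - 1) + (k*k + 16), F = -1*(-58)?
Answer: 2816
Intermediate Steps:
F = 58
q(K, k) = 3 + k**2 (q(K, k) = -13 + (k**2 + 16) = -13 + (16 + k**2) = 3 + k**2)
(2288 + 531) - q(F, 0) = (2288 + 531) - (3 + 0**2) = 2819 - (3 + 0) = 2819 - 1*3 = 2819 - 3 = 2816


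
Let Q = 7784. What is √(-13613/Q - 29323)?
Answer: I*√444201442370/3892 ≈ 171.24*I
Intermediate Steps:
√(-13613/Q - 29323) = √(-13613/7784 - 29323) = √(-228263845/7784) = I*√444201442370/3892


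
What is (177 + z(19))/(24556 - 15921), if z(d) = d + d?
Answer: 43/1727 ≈ 0.024899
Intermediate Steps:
z(d) = 2*d
(177 + z(19))/(24556 - 15921) = (177 + 2*19)/(24556 - 15921) = (177 + 38)/8635 = 215*(1/8635) = 43/1727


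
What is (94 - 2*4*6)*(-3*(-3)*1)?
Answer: 414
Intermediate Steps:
(94 - 2*4*6)*(-3*(-3)*1) = (94 - 8*6)*(9*1) = (94 - 48)*9 = 46*9 = 414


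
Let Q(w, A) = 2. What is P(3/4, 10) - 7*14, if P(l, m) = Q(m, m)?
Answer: -96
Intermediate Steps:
P(l, m) = 2
P(3/4, 10) - 7*14 = 2 - 7*14 = 2 - 98 = -96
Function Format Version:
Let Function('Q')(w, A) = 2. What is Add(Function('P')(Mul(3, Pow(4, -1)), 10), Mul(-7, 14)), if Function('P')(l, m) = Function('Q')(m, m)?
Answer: -96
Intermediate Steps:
Function('P')(l, m) = 2
Add(Function('P')(Mul(3, Pow(4, -1)), 10), Mul(-7, 14)) = Add(2, Mul(-7, 14)) = Add(2, -98) = -96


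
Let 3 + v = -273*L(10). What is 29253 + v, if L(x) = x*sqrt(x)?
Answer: 29250 - 2730*sqrt(10) ≈ 20617.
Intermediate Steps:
L(x) = x**(3/2)
v = -3 - 2730*sqrt(10) ≈ -8636.0
29253 + v = 29253 + (-3 - 2730*sqrt(10)) = 29250 - 2730*sqrt(10)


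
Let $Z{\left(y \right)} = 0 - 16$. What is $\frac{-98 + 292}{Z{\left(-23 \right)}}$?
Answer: $- \frac{97}{8} \approx -12.125$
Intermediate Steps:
$Z{\left(y \right)} = -16$ ($Z{\left(y \right)} = 0 - 16 = -16$)
$\frac{-98 + 292}{Z{\left(-23 \right)}} = \frac{-98 + 292}{-16} = 194 \left(- \frac{1}{16}\right) = - \frac{97}{8}$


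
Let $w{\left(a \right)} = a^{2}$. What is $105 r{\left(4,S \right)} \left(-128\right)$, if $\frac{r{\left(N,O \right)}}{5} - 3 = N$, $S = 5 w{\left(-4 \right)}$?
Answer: $-470400$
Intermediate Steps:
$S = 80$ ($S = 5 \left(-4\right)^{2} = 5 \cdot 16 = 80$)
$r{\left(N,O \right)} = 15 + 5 N$
$105 r{\left(4,S \right)} \left(-128\right) = 105 \left(15 + 5 \cdot 4\right) \left(-128\right) = 105 \left(15 + 20\right) \left(-128\right) = 105 \cdot 35 \left(-128\right) = 3675 \left(-128\right) = -470400$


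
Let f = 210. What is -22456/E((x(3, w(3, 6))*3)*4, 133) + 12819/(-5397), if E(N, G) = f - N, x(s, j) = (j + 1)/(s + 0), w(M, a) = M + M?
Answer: -2941145/23387 ≈ -125.76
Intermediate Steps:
w(M, a) = 2*M
x(s, j) = (1 + j)/s
E(N, G) = 210 - N
-22456/E((x(3, w(3, 6))*3)*4, 133) + 12819/(-5397) = -22456/(210 - ((1 + 2*3)/3)*3*4) + 12819/(-5397) = -22456/(210 - ((1 + 6)/3)*3*4) + 12819*(-1/5397) = -22456/(210 - ((⅓)*7)*3*4) - 4273/1799 = -22456/(210 - (7/3)*3*4) - 4273/1799 = -22456/(210 - 7*4) - 4273/1799 = -22456/(210 - 1*28) - 4273/1799 = -22456/(210 - 28) - 4273/1799 = -22456/182 - 4273/1799 = -22456*1/182 - 4273/1799 = -1604/13 - 4273/1799 = -2941145/23387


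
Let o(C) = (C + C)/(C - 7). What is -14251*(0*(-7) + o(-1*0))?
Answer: 0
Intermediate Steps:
o(C) = 2*C/(-7 + C) (o(C) = (2*C)/(-7 + C) = 2*C/(-7 + C))
-14251*(0*(-7) + o(-1*0)) = -14251*(0*(-7) + 2*(-1*0)/(-7 - 1*0)) = -14251*(0 + 2*0/(-7 + 0)) = -14251*(0 + 2*0/(-7)) = -14251*(0 + 2*0*(-⅐)) = -14251*(0 + 0) = -14251*0 = 0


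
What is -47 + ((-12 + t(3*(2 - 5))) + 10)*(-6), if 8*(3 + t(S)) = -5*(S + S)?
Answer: -169/2 ≈ -84.500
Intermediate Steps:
t(S) = -3 - 5*S/4 (t(S) = -3 + (-5*(S + S))/8 = -3 + (-10*S)/8 = -3 - 5*S/4)
-47 + ((-12 + t(3*(2 - 5))) + 10)*(-6) = -47 + ((-12 + (-3 - 15*(2 - 5)/4)) + 10)*(-6) = -47 + ((-12 + (-3 - 15*(-3)/4)) + 10)*(-6) = -47 + ((-12 + (-3 - 5/4*(-9))) + 10)*(-6) = -47 + ((-12 + (-3 + 45/4)) + 10)*(-6) = -47 + ((-12 + 33/4) + 10)*(-6) = -47 + (-15/4 + 10)*(-6) = -47 + (25/4)*(-6) = -47 - 75/2 = -169/2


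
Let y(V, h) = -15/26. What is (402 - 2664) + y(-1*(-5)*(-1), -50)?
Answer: -58827/26 ≈ -2262.6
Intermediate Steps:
y(V, h) = -15/26 (y(V, h) = -15*1/26 = -15/26)
(402 - 2664) + y(-1*(-5)*(-1), -50) = (402 - 2664) - 15/26 = -2262 - 15/26 = -58827/26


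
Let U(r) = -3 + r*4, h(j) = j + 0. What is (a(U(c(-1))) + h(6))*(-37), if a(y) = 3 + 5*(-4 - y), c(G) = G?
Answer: -888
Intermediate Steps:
h(j) = j
U(r) = -3 + 4*r
a(y) = -17 - 5*y (a(y) = 3 + (-20 - 5*y) = -17 - 5*y)
(a(U(c(-1))) + h(6))*(-37) = ((-17 - 5*(-3 + 4*(-1))) + 6)*(-37) = ((-17 - 5*(-3 - 4)) + 6)*(-37) = ((-17 - 5*(-7)) + 6)*(-37) = ((-17 + 35) + 6)*(-37) = (18 + 6)*(-37) = 24*(-37) = -888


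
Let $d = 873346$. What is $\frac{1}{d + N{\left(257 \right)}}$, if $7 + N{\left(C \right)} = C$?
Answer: $\frac{1}{873596} \approx 1.1447 \cdot 10^{-6}$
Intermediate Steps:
$N{\left(C \right)} = -7 + C$
$\frac{1}{d + N{\left(257 \right)}} = \frac{1}{873346 + \left(-7 + 257\right)} = \frac{1}{873346 + 250} = \frac{1}{873596}$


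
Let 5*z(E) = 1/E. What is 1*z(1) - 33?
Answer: -164/5 ≈ -32.800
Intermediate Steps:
z(E) = 1/(5*E)
1*z(1) - 33 = 1*((⅕)/1) - 33 = 1*((⅕)*1) - 33 = 1*(⅕) - 33 = ⅕ - 33 = -164/5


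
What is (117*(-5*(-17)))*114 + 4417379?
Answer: 5551109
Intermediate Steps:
(117*(-5*(-17)))*114 + 4417379 = (117*85)*114 + 4417379 = 9945*114 + 4417379 = 1133730 + 4417379 = 5551109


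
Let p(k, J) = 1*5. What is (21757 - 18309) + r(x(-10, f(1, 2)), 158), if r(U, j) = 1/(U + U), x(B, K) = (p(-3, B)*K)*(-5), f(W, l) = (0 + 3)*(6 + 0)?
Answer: 3103199/900 ≈ 3448.0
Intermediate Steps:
p(k, J) = 5
f(W, l) = 18 (f(W, l) = 3*6 = 18)
x(B, K) = -25*K (x(B, K) = (5*K)*(-5) = -25*K)
r(U, j) = 1/(2*U)
(21757 - 18309) + r(x(-10, f(1, 2)), 158) = (21757 - 18309) + 1/(2*((-25*18))) = 3448 + (½)/(-450) = 3448 + (½)*(-1/450) = 3448 - 1/900 = 3103199/900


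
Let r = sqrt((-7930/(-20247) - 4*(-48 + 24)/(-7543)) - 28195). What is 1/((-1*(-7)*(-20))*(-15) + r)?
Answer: 115407900/243906057623 - I*sqrt(4172485438063173)/1707342403361 ≈ 0.00047317 - 3.7834e-5*I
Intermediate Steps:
r = I*sqrt(4172485438063173)/384693 (r = sqrt((-7930*(-1/20247) - 4*(-24)*(-1/7543)) - 28195) = sqrt((7930/20247 + 96*(-1/7543)) - 28195) = sqrt((7930/20247 - 96/7543) - 28195) = sqrt(145774/384693 - 28195) = sqrt(-10846273361/384693) = I*sqrt(4172485438063173)/384693 ≈ 167.91*I)
1/((-1*(-7)*(-20))*(-15) + r) = 1/((-1*(-7)*(-20))*(-15) + I*sqrt(4172485438063173)/384693) = 1/((7*(-20))*(-15) + I*sqrt(4172485438063173)/384693) = 1/(-140*(-15) + I*sqrt(4172485438063173)/384693) = 1/(2100 + I*sqrt(4172485438063173)/384693)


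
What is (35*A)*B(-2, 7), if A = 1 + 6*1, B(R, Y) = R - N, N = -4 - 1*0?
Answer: 490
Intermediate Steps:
N = -4 (N = -4 + 0 = -4)
B(R, Y) = 4 + R (B(R, Y) = R - 1*(-4) = R + 4 = 4 + R)
A = 7 (A = 1 + 6 = 7)
(35*A)*B(-2, 7) = (35*7)*(4 - 2) = 245*2 = 490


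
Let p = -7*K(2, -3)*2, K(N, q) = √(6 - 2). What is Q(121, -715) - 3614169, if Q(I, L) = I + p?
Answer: -3614076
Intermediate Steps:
K(N, q) = 2 (K(N, q) = √4 = 2)
p = -28 (p = -7*2*2 = -14*2 = -28)
Q(I, L) = -28 + I (Q(I, L) = I - 28 = -28 + I)
Q(121, -715) - 3614169 = (-28 + 121) - 3614169 = 93 - 3614169 = -3614076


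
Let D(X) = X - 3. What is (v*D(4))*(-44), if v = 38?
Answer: -1672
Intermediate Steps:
D(X) = -3 + X
(v*D(4))*(-44) = (38*(-3 + 4))*(-44) = (38*1)*(-44) = 38*(-44) = -1672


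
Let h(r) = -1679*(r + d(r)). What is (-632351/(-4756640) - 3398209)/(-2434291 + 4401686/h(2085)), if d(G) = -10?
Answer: 3754290639007203355/2689369904770279136 ≈ 1.3960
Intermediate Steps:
h(r) = 16790 - 1679*r (h(r) = -1679*(r - 10) = -1679*(-10 + r) = 16790 - 1679*r)
(-632351/(-4756640) - 3398209)/(-2434291 + 4401686/h(2085)) = (-632351/(-4756640) - 3398209)/(-2434291 + 4401686/(16790 - 1679*2085)) = (-632351*(-1/4756640) - 3398209)/(-2434291 + 4401686/(16790 - 3500715)) = (632351/4756640 - 3398209)/(-2434291 + 4401686/(-3483925)) = -16164056225409/(4756640*(-2434291 + 4401686*(-1/3483925))) = -16164056225409/(4756640*(-2434291 - 4401686/3483925)) = -16164056225409/(4756640*(-8480891673861/3483925)) = -16164056225409/4756640*(-3483925/8480891673861) = 3754290639007203355/2689369904770279136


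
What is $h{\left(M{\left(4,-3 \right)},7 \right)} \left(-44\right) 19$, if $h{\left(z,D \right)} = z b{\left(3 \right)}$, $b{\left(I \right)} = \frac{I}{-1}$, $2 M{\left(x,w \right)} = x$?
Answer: $5016$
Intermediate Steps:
$M{\left(x,w \right)} = \frac{x}{2}$
$b{\left(I \right)} = - I$ ($b{\left(I \right)} = I \left(-1\right) = - I$)
$h{\left(z,D \right)} = - 3 z$ ($h{\left(z,D \right)} = z \left(\left(-1\right) 3\right) = z \left(-3\right) = - 3 z$)
$h{\left(M{\left(4,-3 \right)},7 \right)} \left(-44\right) 19 = - 3 \cdot \frac{1}{2} \cdot 4 \left(-44\right) 19 = \left(-3\right) 2 \left(-44\right) 19 = \left(-6\right) \left(-44\right) 19 = 264 \cdot 19 = 5016$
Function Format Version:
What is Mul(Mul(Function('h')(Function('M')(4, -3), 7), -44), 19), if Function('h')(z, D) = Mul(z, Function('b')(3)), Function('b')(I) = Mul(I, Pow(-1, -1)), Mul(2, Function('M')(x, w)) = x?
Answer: 5016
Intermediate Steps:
Function('M')(x, w) = Mul(Rational(1, 2), x)
Function('b')(I) = Mul(-1, I) (Function('b')(I) = Mul(I, -1) = Mul(-1, I))
Function('h')(z, D) = Mul(-3, z) (Function('h')(z, D) = Mul(z, Mul(-1, 3)) = Mul(z, -3) = Mul(-3, z))
Mul(Mul(Function('h')(Function('M')(4, -3), 7), -44), 19) = Mul(Mul(Mul(-3, Mul(Rational(1, 2), 4)), -44), 19) = Mul(Mul(Mul(-3, 2), -44), 19) = Mul(Mul(-6, -44), 19) = Mul(264, 19) = 5016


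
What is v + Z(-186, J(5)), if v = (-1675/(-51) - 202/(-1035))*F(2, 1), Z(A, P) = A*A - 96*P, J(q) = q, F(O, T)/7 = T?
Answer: 604340183/17595 ≈ 34347.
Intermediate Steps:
F(O, T) = 7*T
Z(A, P) = A**2 - 96*P
v = 4069163/17595 (v = (-1675/(-51) - 202/(-1035))*(7*1) = (-1675*(-1/51) - 202*(-1/1035))*7 = (1675/51 + 202/1035)*7 = (581309/17595)*7 = 4069163/17595 ≈ 231.27)
v + Z(-186, J(5)) = 4069163/17595 + ((-186)**2 - 96*5) = 4069163/17595 + (34596 - 480) = 4069163/17595 + 34116 = 604340183/17595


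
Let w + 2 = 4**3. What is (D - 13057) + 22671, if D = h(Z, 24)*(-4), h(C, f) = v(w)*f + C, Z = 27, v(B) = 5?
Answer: 9026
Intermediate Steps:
w = 62 (w = -2 + 4**3 = -2 + 64 = 62)
h(C, f) = C + 5*f (h(C, f) = 5*f + C = C + 5*f)
D = -588 (D = (27 + 5*24)*(-4) = (27 + 120)*(-4) = 147*(-4) = -588)
(D - 13057) + 22671 = (-588 - 13057) + 22671 = -13645 + 22671 = 9026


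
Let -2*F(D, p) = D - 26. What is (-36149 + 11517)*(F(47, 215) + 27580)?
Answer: -679091924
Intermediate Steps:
F(D, p) = 13 - D/2 (F(D, p) = -(D - 26)/2 = -(-26 + D)/2 = 13 - D/2)
(-36149 + 11517)*(F(47, 215) + 27580) = (-36149 + 11517)*((13 - ½*47) + 27580) = -24632*((13 - 47/2) + 27580) = -24632*(-21/2 + 27580) = -24632*55139/2 = -679091924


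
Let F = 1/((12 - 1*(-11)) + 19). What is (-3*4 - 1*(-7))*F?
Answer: -5/42 ≈ -0.11905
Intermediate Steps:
F = 1/42 (F = 1/((12 + 11) + 19) = 1/(23 + 19) = 1/42 ≈ 0.023810)
(-3*4 - 1*(-7))*F = (-3*4 - 1*(-7))*(1/42) = (-12 + 7)*(1/42) = -5*1/42 = -5/42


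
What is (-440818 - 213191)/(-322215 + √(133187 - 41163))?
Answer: 210731509935/103822414201 + 1308018*√23006/103822414201 ≈ 2.0316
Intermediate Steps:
(-440818 - 213191)/(-322215 + √(133187 - 41163)) = -654009/(-322215 + √92024) = -654009/(-322215 + 2*√23006)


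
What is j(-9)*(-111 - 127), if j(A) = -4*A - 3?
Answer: -7854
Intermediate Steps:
j(A) = -3 - 4*A
j(-9)*(-111 - 127) = (-3 - 4*(-9))*(-111 - 127) = (-3 + 36)*(-238) = 33*(-238) = -7854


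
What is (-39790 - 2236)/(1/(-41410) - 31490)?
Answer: 1740296660/1304000901 ≈ 1.3346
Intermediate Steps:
(-39790 - 2236)/(1/(-41410) - 31490) = -42026/(-1/41410 - 31490) = -42026/(-1304000901/41410) = -42026*(-41410/1304000901) = 1740296660/1304000901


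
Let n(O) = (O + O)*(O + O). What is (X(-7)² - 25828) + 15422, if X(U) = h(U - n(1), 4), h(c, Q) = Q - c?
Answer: -10181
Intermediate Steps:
n(O) = 4*O² (n(O) = (2*O)*(2*O) = 4*O²)
X(U) = 8 - U (X(U) = 4 - (U - 4*1²) = 4 - (U - 4) = 4 - (-4 + U) = 4 + (4 - U) = 8 - U)
(X(-7)² - 25828) + 15422 = ((8 - 1*(-7))² - 25828) + 15422 = ((8 + 7)² - 25828) + 15422 = (15² - 25828) + 15422 = (225 - 25828) + 15422 = -25603 + 15422 = -10181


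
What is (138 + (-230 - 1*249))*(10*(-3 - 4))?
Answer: 23870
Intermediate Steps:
(138 + (-230 - 1*249))*(10*(-3 - 4)) = (138 + (-230 - 249))*(10*(-7)) = (138 - 479)*(-70) = -341*(-70) = 23870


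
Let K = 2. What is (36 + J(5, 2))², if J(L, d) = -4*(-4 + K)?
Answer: 1936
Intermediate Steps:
J(L, d) = 8 (J(L, d) = -4*(-4 + 2) = -4*(-2) = 8)
(36 + J(5, 2))² = (36 + 8)² = 44² = 1936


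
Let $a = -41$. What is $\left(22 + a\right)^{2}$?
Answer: $361$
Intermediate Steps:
$\left(22 + a\right)^{2} = \left(22 - 41\right)^{2} = \left(-19\right)^{2} = 361$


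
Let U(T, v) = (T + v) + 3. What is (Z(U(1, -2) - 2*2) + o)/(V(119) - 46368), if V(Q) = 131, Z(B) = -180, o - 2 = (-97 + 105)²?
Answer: 114/46237 ≈ 0.0024656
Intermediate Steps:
o = 66 (o = 2 + (-97 + 105)² = 2 + 8² = 2 + 64 = 66)
U(T, v) = 3 + T + v
(Z(U(1, -2) - 2*2) + o)/(V(119) - 46368) = (-180 + 66)/(131 - 46368) = -114/(-46237) = -114*(-1/46237) = 114/46237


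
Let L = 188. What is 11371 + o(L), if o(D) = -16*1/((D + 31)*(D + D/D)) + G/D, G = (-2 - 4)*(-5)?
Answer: 44242383095/3890754 ≈ 11371.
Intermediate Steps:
G = 30 (G = -6*(-5) = 30)
o(D) = 30/D - 16/((1 + D)*(31 + D)) (o(D) = -16*1/((D + 31)*(D + D/D)) + 30/D = -16*1/((31 + D)*(D + 1)) + 30/D = -16*1/((1 + D)*(31 + D)) + 30/D = -16/((1 + D)*(31 + D)) + 30/D = 30/D - 16/((1 + D)*(31 + D)))
11371 + o(L) = 11371 + 2*(465 + 15*188**2 + 472*188)/(188*(31 + 188**2 + 32*188)) = 11371 + 2*(1/188)*(465 + 15*35344 + 88736)/(31 + 35344 + 6016) = 11371 + 2*(1/188)*(465 + 530160 + 88736)/41391 = 11371 + 2*(1/188)*(1/41391)*619361 = 11371 + 619361/3890754 = 44242383095/3890754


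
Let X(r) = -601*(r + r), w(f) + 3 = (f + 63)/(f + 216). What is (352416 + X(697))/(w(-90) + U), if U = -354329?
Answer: 6795292/4960651 ≈ 1.3698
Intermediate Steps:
w(f) = -3 + (63 + f)/(216 + f) (w(f) = -3 + (f + 63)/(f + 216) = -3 + (63 + f)/(216 + f))
X(r) = -1202*r
(352416 + X(697))/(w(-90) + U) = (352416 - 1202*697)/((-585 - 2*(-90))/(216 - 90) - 354329) = (352416 - 837794)/((-585 + 180)/126 - 354329) = -485378/((1/126)*(-405) - 354329) = -485378/(-45/14 - 354329) = -485378/(-4960651/14) = -485378*(-14/4960651) = 6795292/4960651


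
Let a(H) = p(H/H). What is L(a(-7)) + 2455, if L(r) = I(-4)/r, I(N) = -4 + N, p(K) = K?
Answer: 2447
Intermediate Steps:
a(H) = 1 (a(H) = H/H = 1)
L(r) = -8/r (L(r) = (-4 - 4)/r = -8/r)
L(a(-7)) + 2455 = -8/1 + 2455 = -8*1 + 2455 = -8 + 2455 = 2447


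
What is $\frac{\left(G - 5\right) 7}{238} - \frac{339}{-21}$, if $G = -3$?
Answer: $\frac{1893}{119} \approx 15.908$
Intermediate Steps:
$\frac{\left(G - 5\right) 7}{238} - \frac{339}{-21} = \frac{\left(-3 - 5\right) 7}{238} - \frac{339}{-21} = \left(-8\right) 7 \cdot \frac{1}{238} - - \frac{113}{7} = \left(-56\right) \frac{1}{238} + \frac{113}{7} = - \frac{4}{17} + \frac{113}{7} = \frac{1893}{119}$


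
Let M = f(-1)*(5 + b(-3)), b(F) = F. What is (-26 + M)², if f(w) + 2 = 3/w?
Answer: 1296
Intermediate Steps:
f(w) = -2 + 3/w
M = -10 (M = (-2 + 3/(-1))*(5 - 3) = (-2 + 3*(-1))*2 = (-2 - 3)*2 = -5*2 = -10)
(-26 + M)² = (-26 - 10)² = (-36)² = 1296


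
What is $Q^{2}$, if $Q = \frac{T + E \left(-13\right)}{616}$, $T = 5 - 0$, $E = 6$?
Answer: $\frac{5329}{379456} \approx 0.014044$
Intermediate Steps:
$T = 5$ ($T = 5 + 0 = 5$)
$Q = - \frac{73}{616}$ ($Q = \frac{5 + 6 \left(-13\right)}{616} = \left(5 - 78\right) \frac{1}{616} = \left(-73\right) \frac{1}{616} = - \frac{73}{616} \approx -0.11851$)
$Q^{2} = \left(- \frac{73}{616}\right)^{2} = \frac{5329}{379456}$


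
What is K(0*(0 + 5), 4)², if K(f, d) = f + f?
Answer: 0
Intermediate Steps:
K(f, d) = 2*f
K(0*(0 + 5), 4)² = (2*(0*(0 + 5)))² = (2*(0*5))² = (2*0)² = 0² = 0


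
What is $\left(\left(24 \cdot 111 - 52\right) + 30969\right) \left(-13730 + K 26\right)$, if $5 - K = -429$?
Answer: $-82139126$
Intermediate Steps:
$K = 434$ ($K = 5 - -429 = 5 + 429 = 434$)
$\left(\left(24 \cdot 111 - 52\right) + 30969\right) \left(-13730 + K 26\right) = \left(\left(24 \cdot 111 - 52\right) + 30969\right) \left(-13730 + 434 \cdot 26\right) = \left(\left(2664 - 52\right) + 30969\right) \left(-13730 + 11284\right) = \left(2612 + 30969\right) \left(-2446\right) = 33581 \left(-2446\right) = -82139126$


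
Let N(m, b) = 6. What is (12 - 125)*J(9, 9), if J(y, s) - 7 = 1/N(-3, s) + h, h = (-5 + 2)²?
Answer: -10961/6 ≈ -1826.8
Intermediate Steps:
h = 9 (h = (-3)² = 9)
J(y, s) = 97/6 (J(y, s) = 7 + (1/6 + 9) = 7 + (⅙ + 9) = 7 + 55/6 = 97/6)
(12 - 125)*J(9, 9) = (12 - 125)*(97/6) = -113*97/6 = -10961/6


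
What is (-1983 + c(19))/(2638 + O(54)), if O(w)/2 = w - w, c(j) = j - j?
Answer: -1983/2638 ≈ -0.75171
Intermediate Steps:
c(j) = 0
O(w) = 0 (O(w) = 2*(w - w) = 2*0 = 0)
(-1983 + c(19))/(2638 + O(54)) = (-1983 + 0)/(2638 + 0) = -1983/2638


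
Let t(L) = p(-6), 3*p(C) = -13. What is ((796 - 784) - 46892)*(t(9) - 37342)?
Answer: 5252388320/3 ≈ 1.7508e+9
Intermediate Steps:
p(C) = -13/3 (p(C) = (⅓)*(-13) = -13/3)
t(L) = -13/3
((796 - 784) - 46892)*(t(9) - 37342) = ((796 - 784) - 46892)*(-13/3 - 37342) = (12 - 46892)*(-112039/3) = -46880*(-112039/3) = 5252388320/3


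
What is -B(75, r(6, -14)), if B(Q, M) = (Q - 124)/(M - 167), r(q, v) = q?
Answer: -7/23 ≈ -0.30435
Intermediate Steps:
B(Q, M) = (-124 + Q)/(-167 + M)
-B(75, r(6, -14)) = -(-124 + 75)/(-167 + 6) = -(-49)/(-161) = -(-1)*(-49)/161 = -1*7/23 = -7/23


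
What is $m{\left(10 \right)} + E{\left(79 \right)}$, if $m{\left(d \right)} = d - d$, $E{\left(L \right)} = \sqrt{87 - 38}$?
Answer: $7$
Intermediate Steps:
$E{\left(L \right)} = 7$ ($E{\left(L \right)} = \sqrt{49} = 7$)
$m{\left(d \right)} = 0$
$m{\left(10 \right)} + E{\left(79 \right)} = 0 + 7 = 7$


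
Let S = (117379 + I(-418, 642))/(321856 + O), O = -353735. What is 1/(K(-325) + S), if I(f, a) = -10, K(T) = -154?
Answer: -31879/5026735 ≈ -0.0063419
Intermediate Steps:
S = -117369/31879 (S = (117379 - 10)/(321856 - 353735) = 117369/(-31879) = 117369*(-1/31879) = -117369/31879 ≈ -3.6817)
1/(K(-325) + S) = 1/(-154 - 117369/31879) = 1/(-5026735/31879) = -31879/5026735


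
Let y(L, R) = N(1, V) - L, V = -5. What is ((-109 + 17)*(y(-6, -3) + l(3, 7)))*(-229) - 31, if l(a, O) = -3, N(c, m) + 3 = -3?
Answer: -63235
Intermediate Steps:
N(c, m) = -6 (N(c, m) = -3 - 3 = -6)
y(L, R) = -6 - L
((-109 + 17)*(y(-6, -3) + l(3, 7)))*(-229) - 31 = ((-109 + 17)*((-6 - 1*(-6)) - 3))*(-229) - 31 = -92*((-6 + 6) - 3)*(-229) - 31 = -92*(0 - 3)*(-229) - 31 = -92*(-3)*(-229) - 31 = 276*(-229) - 31 = -63204 - 31 = -63235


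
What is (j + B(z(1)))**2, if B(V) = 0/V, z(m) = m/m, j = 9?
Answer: 81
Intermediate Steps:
z(m) = 1
B(V) = 0
(j + B(z(1)))**2 = (9 + 0)**2 = 9**2 = 81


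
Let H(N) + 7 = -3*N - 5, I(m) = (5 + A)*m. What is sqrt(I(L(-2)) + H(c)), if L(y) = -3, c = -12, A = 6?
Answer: 3*I ≈ 3.0*I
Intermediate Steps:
I(m) = 11*m (I(m) = (5 + 6)*m = 11*m)
H(N) = -12 - 3*N (H(N) = -7 + (-3*N - 5) = -7 + (-5 - 3*N) = -12 - 3*N)
sqrt(I(L(-2)) + H(c)) = sqrt(11*(-3) + (-12 - 3*(-12))) = sqrt(-33 + (-12 + 36)) = sqrt(-33 + 24) = sqrt(-9) = 3*I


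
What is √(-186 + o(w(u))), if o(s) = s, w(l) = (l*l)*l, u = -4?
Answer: 5*I*√10 ≈ 15.811*I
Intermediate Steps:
w(l) = l³ (w(l) = l²*l = l³)
√(-186 + o(w(u))) = √(-186 + (-4)³) = √(-186 - 64) = √(-250) = 5*I*√10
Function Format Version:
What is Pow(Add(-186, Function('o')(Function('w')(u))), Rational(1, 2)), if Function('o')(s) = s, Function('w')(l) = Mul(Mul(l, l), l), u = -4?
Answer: Mul(5, I, Pow(10, Rational(1, 2))) ≈ Mul(15.811, I)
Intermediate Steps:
Function('w')(l) = Pow(l, 3) (Function('w')(l) = Mul(Pow(l, 2), l) = Pow(l, 3))
Pow(Add(-186, Function('o')(Function('w')(u))), Rational(1, 2)) = Pow(Add(-186, Pow(-4, 3)), Rational(1, 2)) = Pow(Add(-186, -64), Rational(1, 2)) = Pow(-250, Rational(1, 2)) = Mul(5, I, Pow(10, Rational(1, 2)))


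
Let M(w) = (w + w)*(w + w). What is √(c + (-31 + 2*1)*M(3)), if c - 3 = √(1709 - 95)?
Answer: √(-1041 + √1614) ≈ 31.636*I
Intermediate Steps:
M(w) = 4*w² (M(w) = (2*w)*(2*w) = 4*w²)
c = 3 + √1614 (c = 3 + √(1709 - 95) = 3 + √1614 ≈ 43.175)
√(c + (-31 + 2*1)*M(3)) = √((3 + √1614) + (-31 + 2*1)*(4*3²)) = √((3 + √1614) + (-31 + 2)*(4*9)) = √((3 + √1614) - 29*36) = √((3 + √1614) - 1044) = √(-1041 + √1614)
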